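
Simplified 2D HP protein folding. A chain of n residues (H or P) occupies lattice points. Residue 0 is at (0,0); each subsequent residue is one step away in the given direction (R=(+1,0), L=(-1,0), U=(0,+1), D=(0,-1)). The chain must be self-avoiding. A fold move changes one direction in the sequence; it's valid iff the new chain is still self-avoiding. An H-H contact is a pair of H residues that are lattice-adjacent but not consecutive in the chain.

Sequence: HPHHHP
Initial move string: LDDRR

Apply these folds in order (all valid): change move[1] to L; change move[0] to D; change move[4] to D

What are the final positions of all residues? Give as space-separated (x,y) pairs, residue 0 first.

Initial moves: LDDRR
Fold: move[1]->L => LLDRR (positions: [(0, 0), (-1, 0), (-2, 0), (-2, -1), (-1, -1), (0, -1)])
Fold: move[0]->D => DLDRR (positions: [(0, 0), (0, -1), (-1, -1), (-1, -2), (0, -2), (1, -2)])
Fold: move[4]->D => DLDRD (positions: [(0, 0), (0, -1), (-1, -1), (-1, -2), (0, -2), (0, -3)])

Answer: (0,0) (0,-1) (-1,-1) (-1,-2) (0,-2) (0,-3)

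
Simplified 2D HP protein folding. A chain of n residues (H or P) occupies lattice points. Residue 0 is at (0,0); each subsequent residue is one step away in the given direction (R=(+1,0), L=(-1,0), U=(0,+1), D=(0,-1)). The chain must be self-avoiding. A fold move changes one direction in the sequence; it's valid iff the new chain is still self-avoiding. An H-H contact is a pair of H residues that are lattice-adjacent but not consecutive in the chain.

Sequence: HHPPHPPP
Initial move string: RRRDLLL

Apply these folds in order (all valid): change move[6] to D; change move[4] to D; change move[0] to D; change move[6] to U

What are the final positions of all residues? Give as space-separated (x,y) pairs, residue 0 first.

Initial moves: RRRDLLL
Fold: move[6]->D => RRRDLLD (positions: [(0, 0), (1, 0), (2, 0), (3, 0), (3, -1), (2, -1), (1, -1), (1, -2)])
Fold: move[4]->D => RRRDDLD (positions: [(0, 0), (1, 0), (2, 0), (3, 0), (3, -1), (3, -2), (2, -2), (2, -3)])
Fold: move[0]->D => DRRDDLD (positions: [(0, 0), (0, -1), (1, -1), (2, -1), (2, -2), (2, -3), (1, -3), (1, -4)])
Fold: move[6]->U => DRRDDLU (positions: [(0, 0), (0, -1), (1, -1), (2, -1), (2, -2), (2, -3), (1, -3), (1, -2)])

Answer: (0,0) (0,-1) (1,-1) (2,-1) (2,-2) (2,-3) (1,-3) (1,-2)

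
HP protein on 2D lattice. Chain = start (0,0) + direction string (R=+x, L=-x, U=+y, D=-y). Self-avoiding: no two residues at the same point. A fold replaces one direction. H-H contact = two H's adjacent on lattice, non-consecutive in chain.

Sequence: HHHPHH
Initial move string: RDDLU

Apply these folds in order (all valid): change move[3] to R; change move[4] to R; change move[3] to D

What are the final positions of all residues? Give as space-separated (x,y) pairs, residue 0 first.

Initial moves: RDDLU
Fold: move[3]->R => RDDRU (positions: [(0, 0), (1, 0), (1, -1), (1, -2), (2, -2), (2, -1)])
Fold: move[4]->R => RDDRR (positions: [(0, 0), (1, 0), (1, -1), (1, -2), (2, -2), (3, -2)])
Fold: move[3]->D => RDDDR (positions: [(0, 0), (1, 0), (1, -1), (1, -2), (1, -3), (2, -3)])

Answer: (0,0) (1,0) (1,-1) (1,-2) (1,-3) (2,-3)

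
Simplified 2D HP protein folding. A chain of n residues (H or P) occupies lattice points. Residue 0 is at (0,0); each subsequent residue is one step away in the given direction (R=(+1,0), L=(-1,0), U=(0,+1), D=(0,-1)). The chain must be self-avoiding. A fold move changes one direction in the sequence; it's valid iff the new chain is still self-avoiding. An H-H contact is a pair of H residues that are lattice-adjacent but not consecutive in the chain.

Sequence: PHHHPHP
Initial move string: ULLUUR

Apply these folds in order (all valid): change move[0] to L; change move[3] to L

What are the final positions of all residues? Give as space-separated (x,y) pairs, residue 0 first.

Initial moves: ULLUUR
Fold: move[0]->L => LLLUUR (positions: [(0, 0), (-1, 0), (-2, 0), (-3, 0), (-3, 1), (-3, 2), (-2, 2)])
Fold: move[3]->L => LLLLUR (positions: [(0, 0), (-1, 0), (-2, 0), (-3, 0), (-4, 0), (-4, 1), (-3, 1)])

Answer: (0,0) (-1,0) (-2,0) (-3,0) (-4,0) (-4,1) (-3,1)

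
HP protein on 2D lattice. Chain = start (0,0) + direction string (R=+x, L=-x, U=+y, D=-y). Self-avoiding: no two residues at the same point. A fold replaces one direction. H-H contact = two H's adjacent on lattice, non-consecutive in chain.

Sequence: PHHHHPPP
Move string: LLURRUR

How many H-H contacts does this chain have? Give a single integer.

Positions: [(0, 0), (-1, 0), (-2, 0), (-2, 1), (-1, 1), (0, 1), (0, 2), (1, 2)]
H-H contact: residue 1 @(-1,0) - residue 4 @(-1, 1)

Answer: 1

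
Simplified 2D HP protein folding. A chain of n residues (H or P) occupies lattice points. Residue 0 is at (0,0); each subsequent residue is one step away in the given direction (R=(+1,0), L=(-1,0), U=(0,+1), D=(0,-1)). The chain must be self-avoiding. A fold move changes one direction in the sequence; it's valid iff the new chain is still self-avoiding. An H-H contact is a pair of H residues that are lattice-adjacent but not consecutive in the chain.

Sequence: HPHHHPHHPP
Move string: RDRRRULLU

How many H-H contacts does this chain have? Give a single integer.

Positions: [(0, 0), (1, 0), (1, -1), (2, -1), (3, -1), (4, -1), (4, 0), (3, 0), (2, 0), (2, 1)]
H-H contact: residue 4 @(3,-1) - residue 7 @(3, 0)

Answer: 1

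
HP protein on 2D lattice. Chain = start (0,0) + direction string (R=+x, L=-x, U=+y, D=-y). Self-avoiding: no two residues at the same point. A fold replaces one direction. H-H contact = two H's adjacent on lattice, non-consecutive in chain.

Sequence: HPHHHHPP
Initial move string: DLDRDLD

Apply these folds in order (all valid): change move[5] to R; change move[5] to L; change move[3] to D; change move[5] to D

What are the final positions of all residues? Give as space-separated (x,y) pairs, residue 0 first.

Initial moves: DLDRDLD
Fold: move[5]->R => DLDRDRD (positions: [(0, 0), (0, -1), (-1, -1), (-1, -2), (0, -2), (0, -3), (1, -3), (1, -4)])
Fold: move[5]->L => DLDRDLD (positions: [(0, 0), (0, -1), (-1, -1), (-1, -2), (0, -2), (0, -3), (-1, -3), (-1, -4)])
Fold: move[3]->D => DLDDDLD (positions: [(0, 0), (0, -1), (-1, -1), (-1, -2), (-1, -3), (-1, -4), (-2, -4), (-2, -5)])
Fold: move[5]->D => DLDDDDD (positions: [(0, 0), (0, -1), (-1, -1), (-1, -2), (-1, -3), (-1, -4), (-1, -5), (-1, -6)])

Answer: (0,0) (0,-1) (-1,-1) (-1,-2) (-1,-3) (-1,-4) (-1,-5) (-1,-6)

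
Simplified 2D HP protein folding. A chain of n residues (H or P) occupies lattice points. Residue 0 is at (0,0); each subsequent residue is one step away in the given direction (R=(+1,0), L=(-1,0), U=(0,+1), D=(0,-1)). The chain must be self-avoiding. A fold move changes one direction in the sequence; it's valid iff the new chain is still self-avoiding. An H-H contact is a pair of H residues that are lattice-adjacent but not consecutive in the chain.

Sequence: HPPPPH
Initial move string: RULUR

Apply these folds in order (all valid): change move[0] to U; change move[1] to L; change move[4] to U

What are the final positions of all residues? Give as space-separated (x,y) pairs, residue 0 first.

Answer: (0,0) (0,1) (-1,1) (-2,1) (-2,2) (-2,3)

Derivation:
Initial moves: RULUR
Fold: move[0]->U => UULUR (positions: [(0, 0), (0, 1), (0, 2), (-1, 2), (-1, 3), (0, 3)])
Fold: move[1]->L => ULLUR (positions: [(0, 0), (0, 1), (-1, 1), (-2, 1), (-2, 2), (-1, 2)])
Fold: move[4]->U => ULLUU (positions: [(0, 0), (0, 1), (-1, 1), (-2, 1), (-2, 2), (-2, 3)])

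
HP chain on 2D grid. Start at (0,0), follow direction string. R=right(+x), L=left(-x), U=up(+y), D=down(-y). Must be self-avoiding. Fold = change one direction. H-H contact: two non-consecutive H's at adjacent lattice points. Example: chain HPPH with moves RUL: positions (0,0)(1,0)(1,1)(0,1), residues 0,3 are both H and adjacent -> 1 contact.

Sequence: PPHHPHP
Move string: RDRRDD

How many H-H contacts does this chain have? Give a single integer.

Positions: [(0, 0), (1, 0), (1, -1), (2, -1), (3, -1), (3, -2), (3, -3)]
No H-H contacts found.

Answer: 0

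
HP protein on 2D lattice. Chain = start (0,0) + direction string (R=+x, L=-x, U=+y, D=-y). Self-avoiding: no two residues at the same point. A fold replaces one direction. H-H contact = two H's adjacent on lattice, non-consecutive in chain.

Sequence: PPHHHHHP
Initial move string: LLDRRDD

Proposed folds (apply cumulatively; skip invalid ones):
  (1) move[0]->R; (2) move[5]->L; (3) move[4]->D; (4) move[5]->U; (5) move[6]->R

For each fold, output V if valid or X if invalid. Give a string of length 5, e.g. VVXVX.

Initial: LLDRRDD -> [(0, 0), (-1, 0), (-2, 0), (-2, -1), (-1, -1), (0, -1), (0, -2), (0, -3)]
Fold 1: move[0]->R => RLDRRDD INVALID (collision), skipped
Fold 2: move[5]->L => LLDRRLD INVALID (collision), skipped
Fold 3: move[4]->D => LLDRDDD VALID
Fold 4: move[5]->U => LLDRDUD INVALID (collision), skipped
Fold 5: move[6]->R => LLDRDDR VALID

Answer: XXVXV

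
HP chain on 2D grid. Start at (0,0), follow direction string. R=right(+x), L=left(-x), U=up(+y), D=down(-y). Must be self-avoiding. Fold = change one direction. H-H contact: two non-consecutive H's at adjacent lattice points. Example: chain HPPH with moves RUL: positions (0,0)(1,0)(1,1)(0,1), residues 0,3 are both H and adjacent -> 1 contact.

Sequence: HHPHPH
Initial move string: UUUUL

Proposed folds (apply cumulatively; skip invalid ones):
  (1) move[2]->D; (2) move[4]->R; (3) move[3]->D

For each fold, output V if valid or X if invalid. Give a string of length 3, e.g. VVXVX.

Answer: XVX

Derivation:
Initial: UUUUL -> [(0, 0), (0, 1), (0, 2), (0, 3), (0, 4), (-1, 4)]
Fold 1: move[2]->D => UUDUL INVALID (collision), skipped
Fold 2: move[4]->R => UUUUR VALID
Fold 3: move[3]->D => UUUDR INVALID (collision), skipped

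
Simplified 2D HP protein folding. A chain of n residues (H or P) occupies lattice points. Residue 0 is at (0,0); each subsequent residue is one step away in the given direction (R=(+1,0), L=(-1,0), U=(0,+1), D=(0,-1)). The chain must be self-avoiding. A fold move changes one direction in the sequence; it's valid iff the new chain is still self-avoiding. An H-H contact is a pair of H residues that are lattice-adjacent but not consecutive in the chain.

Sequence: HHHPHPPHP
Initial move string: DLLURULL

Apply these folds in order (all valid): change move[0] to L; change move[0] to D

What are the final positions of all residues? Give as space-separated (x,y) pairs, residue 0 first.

Initial moves: DLLURULL
Fold: move[0]->L => LLLURULL (positions: [(0, 0), (-1, 0), (-2, 0), (-3, 0), (-3, 1), (-2, 1), (-2, 2), (-3, 2), (-4, 2)])
Fold: move[0]->D => DLLURULL (positions: [(0, 0), (0, -1), (-1, -1), (-2, -1), (-2, 0), (-1, 0), (-1, 1), (-2, 1), (-3, 1)])

Answer: (0,0) (0,-1) (-1,-1) (-2,-1) (-2,0) (-1,0) (-1,1) (-2,1) (-3,1)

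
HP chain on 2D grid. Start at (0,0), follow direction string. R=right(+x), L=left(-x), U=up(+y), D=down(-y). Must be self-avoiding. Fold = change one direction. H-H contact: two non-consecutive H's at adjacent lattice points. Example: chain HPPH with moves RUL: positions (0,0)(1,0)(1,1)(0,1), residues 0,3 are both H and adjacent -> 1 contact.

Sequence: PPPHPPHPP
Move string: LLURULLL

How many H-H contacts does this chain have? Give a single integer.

Positions: [(0, 0), (-1, 0), (-2, 0), (-2, 1), (-1, 1), (-1, 2), (-2, 2), (-3, 2), (-4, 2)]
H-H contact: residue 3 @(-2,1) - residue 6 @(-2, 2)

Answer: 1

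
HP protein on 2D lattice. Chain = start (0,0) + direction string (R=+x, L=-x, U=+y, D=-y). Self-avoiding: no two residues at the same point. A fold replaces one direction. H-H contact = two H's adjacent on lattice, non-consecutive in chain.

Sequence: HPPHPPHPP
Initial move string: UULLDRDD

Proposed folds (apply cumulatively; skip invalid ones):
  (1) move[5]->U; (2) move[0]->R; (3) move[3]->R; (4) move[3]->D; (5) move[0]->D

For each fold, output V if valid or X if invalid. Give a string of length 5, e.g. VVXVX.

Initial: UULLDRDD -> [(0, 0), (0, 1), (0, 2), (-1, 2), (-2, 2), (-2, 1), (-1, 1), (-1, 0), (-1, -1)]
Fold 1: move[5]->U => UULLDUDD INVALID (collision), skipped
Fold 2: move[0]->R => RULLDRDD INVALID (collision), skipped
Fold 3: move[3]->R => UULRDRDD INVALID (collision), skipped
Fold 4: move[3]->D => UULDDRDD INVALID (collision), skipped
Fold 5: move[0]->D => DULLDRDD INVALID (collision), skipped

Answer: XXXXX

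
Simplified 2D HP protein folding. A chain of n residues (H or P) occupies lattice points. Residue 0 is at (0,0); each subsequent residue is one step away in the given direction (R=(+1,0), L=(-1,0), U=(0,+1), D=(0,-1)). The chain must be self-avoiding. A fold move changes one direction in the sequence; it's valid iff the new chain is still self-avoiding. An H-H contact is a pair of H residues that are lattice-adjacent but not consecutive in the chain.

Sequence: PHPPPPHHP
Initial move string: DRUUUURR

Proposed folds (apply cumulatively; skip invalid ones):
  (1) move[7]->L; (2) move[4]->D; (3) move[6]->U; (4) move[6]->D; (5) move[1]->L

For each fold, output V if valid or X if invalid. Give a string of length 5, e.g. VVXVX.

Answer: XXVXV

Derivation:
Initial: DRUUUURR -> [(0, 0), (0, -1), (1, -1), (1, 0), (1, 1), (1, 2), (1, 3), (2, 3), (3, 3)]
Fold 1: move[7]->L => DRUUUURL INVALID (collision), skipped
Fold 2: move[4]->D => DRUUDURR INVALID (collision), skipped
Fold 3: move[6]->U => DRUUUUUR VALID
Fold 4: move[6]->D => DRUUUUDR INVALID (collision), skipped
Fold 5: move[1]->L => DLUUUUUR VALID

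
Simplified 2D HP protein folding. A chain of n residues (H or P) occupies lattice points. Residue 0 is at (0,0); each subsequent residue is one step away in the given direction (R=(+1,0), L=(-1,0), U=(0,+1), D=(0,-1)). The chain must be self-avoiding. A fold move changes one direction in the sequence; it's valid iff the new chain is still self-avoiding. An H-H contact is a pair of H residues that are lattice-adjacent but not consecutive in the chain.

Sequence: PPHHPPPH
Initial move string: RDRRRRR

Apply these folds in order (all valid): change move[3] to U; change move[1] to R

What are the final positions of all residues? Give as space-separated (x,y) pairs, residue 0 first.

Answer: (0,0) (1,0) (2,0) (3,0) (3,1) (4,1) (5,1) (6,1)

Derivation:
Initial moves: RDRRRRR
Fold: move[3]->U => RDRURRR (positions: [(0, 0), (1, 0), (1, -1), (2, -1), (2, 0), (3, 0), (4, 0), (5, 0)])
Fold: move[1]->R => RRRURRR (positions: [(0, 0), (1, 0), (2, 0), (3, 0), (3, 1), (4, 1), (5, 1), (6, 1)])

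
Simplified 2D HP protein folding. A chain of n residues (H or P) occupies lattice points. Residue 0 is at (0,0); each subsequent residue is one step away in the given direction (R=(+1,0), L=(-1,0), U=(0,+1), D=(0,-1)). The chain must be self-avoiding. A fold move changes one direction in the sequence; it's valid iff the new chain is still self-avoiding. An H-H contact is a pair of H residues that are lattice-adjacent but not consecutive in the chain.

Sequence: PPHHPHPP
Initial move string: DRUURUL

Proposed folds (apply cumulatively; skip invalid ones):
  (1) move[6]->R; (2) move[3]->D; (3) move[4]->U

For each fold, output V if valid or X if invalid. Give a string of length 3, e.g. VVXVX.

Answer: VXV

Derivation:
Initial: DRUURUL -> [(0, 0), (0, -1), (1, -1), (1, 0), (1, 1), (2, 1), (2, 2), (1, 2)]
Fold 1: move[6]->R => DRUURUR VALID
Fold 2: move[3]->D => DRUDRUR INVALID (collision), skipped
Fold 3: move[4]->U => DRUUUUR VALID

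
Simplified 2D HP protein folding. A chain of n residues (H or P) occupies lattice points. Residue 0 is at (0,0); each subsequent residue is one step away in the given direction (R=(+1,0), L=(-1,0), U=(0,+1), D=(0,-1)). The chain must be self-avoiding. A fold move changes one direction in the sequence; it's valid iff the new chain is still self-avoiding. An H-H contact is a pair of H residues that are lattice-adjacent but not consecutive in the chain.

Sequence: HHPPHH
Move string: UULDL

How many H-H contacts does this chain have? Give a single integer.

Answer: 1

Derivation:
Positions: [(0, 0), (0, 1), (0, 2), (-1, 2), (-1, 1), (-2, 1)]
H-H contact: residue 1 @(0,1) - residue 4 @(-1, 1)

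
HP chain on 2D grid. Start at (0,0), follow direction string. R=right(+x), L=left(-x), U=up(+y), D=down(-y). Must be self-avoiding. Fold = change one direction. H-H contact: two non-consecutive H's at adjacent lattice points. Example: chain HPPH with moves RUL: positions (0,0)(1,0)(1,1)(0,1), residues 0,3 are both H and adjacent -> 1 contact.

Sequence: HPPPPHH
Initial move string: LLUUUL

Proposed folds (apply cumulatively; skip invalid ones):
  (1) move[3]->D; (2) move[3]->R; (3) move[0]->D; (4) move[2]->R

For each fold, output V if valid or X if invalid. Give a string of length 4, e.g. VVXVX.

Initial: LLUUUL -> [(0, 0), (-1, 0), (-2, 0), (-2, 1), (-2, 2), (-2, 3), (-3, 3)]
Fold 1: move[3]->D => LLUDUL INVALID (collision), skipped
Fold 2: move[3]->R => LLURUL VALID
Fold 3: move[0]->D => DLURUL INVALID (collision), skipped
Fold 4: move[2]->R => LLRRUL INVALID (collision), skipped

Answer: XVXX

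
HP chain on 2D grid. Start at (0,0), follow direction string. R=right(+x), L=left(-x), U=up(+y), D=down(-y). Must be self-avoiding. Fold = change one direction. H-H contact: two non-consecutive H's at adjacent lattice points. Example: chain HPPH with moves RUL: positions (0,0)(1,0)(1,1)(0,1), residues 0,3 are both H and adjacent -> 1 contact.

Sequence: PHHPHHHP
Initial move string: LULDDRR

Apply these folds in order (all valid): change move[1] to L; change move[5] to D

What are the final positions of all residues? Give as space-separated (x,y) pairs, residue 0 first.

Answer: (0,0) (-1,0) (-2,0) (-3,0) (-3,-1) (-3,-2) (-3,-3) (-2,-3)

Derivation:
Initial moves: LULDDRR
Fold: move[1]->L => LLLDDRR (positions: [(0, 0), (-1, 0), (-2, 0), (-3, 0), (-3, -1), (-3, -2), (-2, -2), (-1, -2)])
Fold: move[5]->D => LLLDDDR (positions: [(0, 0), (-1, 0), (-2, 0), (-3, 0), (-3, -1), (-3, -2), (-3, -3), (-2, -3)])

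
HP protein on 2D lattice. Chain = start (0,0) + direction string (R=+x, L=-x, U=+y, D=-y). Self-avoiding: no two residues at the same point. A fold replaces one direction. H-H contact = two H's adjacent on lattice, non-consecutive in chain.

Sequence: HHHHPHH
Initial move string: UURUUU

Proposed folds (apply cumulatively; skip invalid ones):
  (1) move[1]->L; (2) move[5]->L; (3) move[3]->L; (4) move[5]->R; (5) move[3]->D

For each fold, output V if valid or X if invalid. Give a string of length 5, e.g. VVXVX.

Initial: UURUUU -> [(0, 0), (0, 1), (0, 2), (1, 2), (1, 3), (1, 4), (1, 5)]
Fold 1: move[1]->L => ULRUUU INVALID (collision), skipped
Fold 2: move[5]->L => UURUUL VALID
Fold 3: move[3]->L => UURLUL INVALID (collision), skipped
Fold 4: move[5]->R => UURUUR VALID
Fold 5: move[3]->D => UURDUR INVALID (collision), skipped

Answer: XVXVX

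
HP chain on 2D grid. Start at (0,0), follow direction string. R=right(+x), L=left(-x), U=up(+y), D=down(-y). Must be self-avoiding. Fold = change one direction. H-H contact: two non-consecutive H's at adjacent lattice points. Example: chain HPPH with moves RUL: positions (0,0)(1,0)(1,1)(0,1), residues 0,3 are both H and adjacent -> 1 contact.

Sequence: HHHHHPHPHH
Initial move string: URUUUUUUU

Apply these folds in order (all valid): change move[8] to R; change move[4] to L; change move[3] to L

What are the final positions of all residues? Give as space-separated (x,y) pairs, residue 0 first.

Initial moves: URUUUUUUU
Fold: move[8]->R => URUUUUUUR (positions: [(0, 0), (0, 1), (1, 1), (1, 2), (1, 3), (1, 4), (1, 5), (1, 6), (1, 7), (2, 7)])
Fold: move[4]->L => URUULUUUR (positions: [(0, 0), (0, 1), (1, 1), (1, 2), (1, 3), (0, 3), (0, 4), (0, 5), (0, 6), (1, 6)])
Fold: move[3]->L => URULLUUUR (positions: [(0, 0), (0, 1), (1, 1), (1, 2), (0, 2), (-1, 2), (-1, 3), (-1, 4), (-1, 5), (0, 5)])

Answer: (0,0) (0,1) (1,1) (1,2) (0,2) (-1,2) (-1,3) (-1,4) (-1,5) (0,5)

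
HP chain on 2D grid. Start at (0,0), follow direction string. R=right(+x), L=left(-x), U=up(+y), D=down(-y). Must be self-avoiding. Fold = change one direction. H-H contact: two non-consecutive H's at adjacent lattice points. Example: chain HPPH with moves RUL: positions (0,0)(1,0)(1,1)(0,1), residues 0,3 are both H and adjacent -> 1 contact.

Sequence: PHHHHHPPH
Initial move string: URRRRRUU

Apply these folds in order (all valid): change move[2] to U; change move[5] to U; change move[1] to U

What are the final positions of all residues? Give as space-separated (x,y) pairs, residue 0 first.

Initial moves: URRRRRUU
Fold: move[2]->U => URURRRUU (positions: [(0, 0), (0, 1), (1, 1), (1, 2), (2, 2), (3, 2), (4, 2), (4, 3), (4, 4)])
Fold: move[5]->U => URURRUUU (positions: [(0, 0), (0, 1), (1, 1), (1, 2), (2, 2), (3, 2), (3, 3), (3, 4), (3, 5)])
Fold: move[1]->U => UUURRUUU (positions: [(0, 0), (0, 1), (0, 2), (0, 3), (1, 3), (2, 3), (2, 4), (2, 5), (2, 6)])

Answer: (0,0) (0,1) (0,2) (0,3) (1,3) (2,3) (2,4) (2,5) (2,6)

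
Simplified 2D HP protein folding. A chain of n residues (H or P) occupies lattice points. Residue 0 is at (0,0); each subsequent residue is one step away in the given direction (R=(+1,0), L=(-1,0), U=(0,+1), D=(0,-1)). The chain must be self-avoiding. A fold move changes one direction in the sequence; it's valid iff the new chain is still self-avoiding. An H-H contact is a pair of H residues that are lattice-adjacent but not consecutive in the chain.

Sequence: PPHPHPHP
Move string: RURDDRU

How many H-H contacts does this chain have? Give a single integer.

Answer: 0

Derivation:
Positions: [(0, 0), (1, 0), (1, 1), (2, 1), (2, 0), (2, -1), (3, -1), (3, 0)]
No H-H contacts found.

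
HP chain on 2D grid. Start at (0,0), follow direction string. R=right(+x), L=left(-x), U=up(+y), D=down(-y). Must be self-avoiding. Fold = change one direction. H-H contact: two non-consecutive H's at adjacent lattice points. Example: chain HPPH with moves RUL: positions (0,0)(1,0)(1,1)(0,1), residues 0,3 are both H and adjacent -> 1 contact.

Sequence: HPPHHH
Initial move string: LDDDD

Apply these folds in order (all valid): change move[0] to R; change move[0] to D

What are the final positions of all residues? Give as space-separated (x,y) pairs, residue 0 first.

Answer: (0,0) (0,-1) (0,-2) (0,-3) (0,-4) (0,-5)

Derivation:
Initial moves: LDDDD
Fold: move[0]->R => RDDDD (positions: [(0, 0), (1, 0), (1, -1), (1, -2), (1, -3), (1, -4)])
Fold: move[0]->D => DDDDD (positions: [(0, 0), (0, -1), (0, -2), (0, -3), (0, -4), (0, -5)])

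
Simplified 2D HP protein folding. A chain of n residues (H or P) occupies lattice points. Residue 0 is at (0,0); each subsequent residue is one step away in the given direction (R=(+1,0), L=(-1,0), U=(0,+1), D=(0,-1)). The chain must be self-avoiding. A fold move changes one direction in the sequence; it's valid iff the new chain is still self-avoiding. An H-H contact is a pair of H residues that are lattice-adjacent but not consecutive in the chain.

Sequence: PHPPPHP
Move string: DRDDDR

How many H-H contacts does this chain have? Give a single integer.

Positions: [(0, 0), (0, -1), (1, -1), (1, -2), (1, -3), (1, -4), (2, -4)]
No H-H contacts found.

Answer: 0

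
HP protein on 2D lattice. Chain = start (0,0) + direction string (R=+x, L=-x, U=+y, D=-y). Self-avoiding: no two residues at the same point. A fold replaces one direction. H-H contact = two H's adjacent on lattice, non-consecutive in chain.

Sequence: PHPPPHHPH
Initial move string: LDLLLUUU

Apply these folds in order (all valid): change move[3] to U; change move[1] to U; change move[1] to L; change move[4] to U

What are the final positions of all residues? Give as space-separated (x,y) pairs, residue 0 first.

Initial moves: LDLLLUUU
Fold: move[3]->U => LDLULUUU (positions: [(0, 0), (-1, 0), (-1, -1), (-2, -1), (-2, 0), (-3, 0), (-3, 1), (-3, 2), (-3, 3)])
Fold: move[1]->U => LULULUUU (positions: [(0, 0), (-1, 0), (-1, 1), (-2, 1), (-2, 2), (-3, 2), (-3, 3), (-3, 4), (-3, 5)])
Fold: move[1]->L => LLLULUUU (positions: [(0, 0), (-1, 0), (-2, 0), (-3, 0), (-3, 1), (-4, 1), (-4, 2), (-4, 3), (-4, 4)])
Fold: move[4]->U => LLLUUUUU (positions: [(0, 0), (-1, 0), (-2, 0), (-3, 0), (-3, 1), (-3, 2), (-3, 3), (-3, 4), (-3, 5)])

Answer: (0,0) (-1,0) (-2,0) (-3,0) (-3,1) (-3,2) (-3,3) (-3,4) (-3,5)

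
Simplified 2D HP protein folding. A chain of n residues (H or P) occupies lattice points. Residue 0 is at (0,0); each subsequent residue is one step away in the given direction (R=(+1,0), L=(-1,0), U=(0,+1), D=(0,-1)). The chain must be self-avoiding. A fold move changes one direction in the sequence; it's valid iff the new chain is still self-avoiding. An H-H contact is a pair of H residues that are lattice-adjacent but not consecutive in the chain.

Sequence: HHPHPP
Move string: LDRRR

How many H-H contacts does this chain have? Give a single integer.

Positions: [(0, 0), (-1, 0), (-1, -1), (0, -1), (1, -1), (2, -1)]
H-H contact: residue 0 @(0,0) - residue 3 @(0, -1)

Answer: 1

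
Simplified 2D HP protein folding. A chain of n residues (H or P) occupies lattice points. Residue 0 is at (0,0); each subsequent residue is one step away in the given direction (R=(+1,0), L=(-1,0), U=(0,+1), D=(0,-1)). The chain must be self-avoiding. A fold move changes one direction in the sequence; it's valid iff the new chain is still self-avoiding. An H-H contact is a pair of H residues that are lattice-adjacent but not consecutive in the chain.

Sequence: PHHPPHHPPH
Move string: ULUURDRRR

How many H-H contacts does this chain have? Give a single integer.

Answer: 1

Derivation:
Positions: [(0, 0), (0, 1), (-1, 1), (-1, 2), (-1, 3), (0, 3), (0, 2), (1, 2), (2, 2), (3, 2)]
H-H contact: residue 1 @(0,1) - residue 6 @(0, 2)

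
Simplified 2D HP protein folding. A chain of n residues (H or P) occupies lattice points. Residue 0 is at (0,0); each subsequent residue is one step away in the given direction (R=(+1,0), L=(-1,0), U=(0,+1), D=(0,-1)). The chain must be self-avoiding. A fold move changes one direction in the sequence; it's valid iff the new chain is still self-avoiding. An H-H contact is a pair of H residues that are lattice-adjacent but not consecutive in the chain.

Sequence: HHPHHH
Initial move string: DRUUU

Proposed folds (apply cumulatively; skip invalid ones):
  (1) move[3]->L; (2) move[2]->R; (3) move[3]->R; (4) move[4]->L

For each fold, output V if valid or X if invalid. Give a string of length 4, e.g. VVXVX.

Initial: DRUUU -> [(0, 0), (0, -1), (1, -1), (1, 0), (1, 1), (1, 2)]
Fold 1: move[3]->L => DRULU INVALID (collision), skipped
Fold 2: move[2]->R => DRRUU VALID
Fold 3: move[3]->R => DRRRU VALID
Fold 4: move[4]->L => DRRRL INVALID (collision), skipped

Answer: XVVX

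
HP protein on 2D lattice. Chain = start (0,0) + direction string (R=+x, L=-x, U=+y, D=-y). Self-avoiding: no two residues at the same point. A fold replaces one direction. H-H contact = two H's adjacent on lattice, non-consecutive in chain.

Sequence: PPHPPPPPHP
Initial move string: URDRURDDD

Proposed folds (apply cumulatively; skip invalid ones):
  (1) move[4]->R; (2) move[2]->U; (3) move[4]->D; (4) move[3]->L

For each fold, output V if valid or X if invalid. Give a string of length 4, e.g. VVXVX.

Initial: URDRURDDD -> [(0, 0), (0, 1), (1, 1), (1, 0), (2, 0), (2, 1), (3, 1), (3, 0), (3, -1), (3, -2)]
Fold 1: move[4]->R => URDRRRDDD VALID
Fold 2: move[2]->U => URURRRDDD VALID
Fold 3: move[4]->D => URURDRDDD VALID
Fold 4: move[3]->L => URULDRDDD INVALID (collision), skipped

Answer: VVVX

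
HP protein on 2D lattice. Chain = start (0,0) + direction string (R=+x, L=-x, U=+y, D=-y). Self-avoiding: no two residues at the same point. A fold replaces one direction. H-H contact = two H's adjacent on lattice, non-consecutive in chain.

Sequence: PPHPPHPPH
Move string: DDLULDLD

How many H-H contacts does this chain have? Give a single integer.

Positions: [(0, 0), (0, -1), (0, -2), (-1, -2), (-1, -1), (-2, -1), (-2, -2), (-3, -2), (-3, -3)]
No H-H contacts found.

Answer: 0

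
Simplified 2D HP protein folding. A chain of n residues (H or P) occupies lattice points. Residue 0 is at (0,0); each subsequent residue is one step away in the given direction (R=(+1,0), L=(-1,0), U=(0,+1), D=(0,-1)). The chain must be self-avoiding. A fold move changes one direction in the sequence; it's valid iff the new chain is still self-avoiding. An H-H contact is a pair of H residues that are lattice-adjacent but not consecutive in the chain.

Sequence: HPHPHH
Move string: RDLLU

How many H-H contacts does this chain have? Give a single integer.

Answer: 1

Derivation:
Positions: [(0, 0), (1, 0), (1, -1), (0, -1), (-1, -1), (-1, 0)]
H-H contact: residue 0 @(0,0) - residue 5 @(-1, 0)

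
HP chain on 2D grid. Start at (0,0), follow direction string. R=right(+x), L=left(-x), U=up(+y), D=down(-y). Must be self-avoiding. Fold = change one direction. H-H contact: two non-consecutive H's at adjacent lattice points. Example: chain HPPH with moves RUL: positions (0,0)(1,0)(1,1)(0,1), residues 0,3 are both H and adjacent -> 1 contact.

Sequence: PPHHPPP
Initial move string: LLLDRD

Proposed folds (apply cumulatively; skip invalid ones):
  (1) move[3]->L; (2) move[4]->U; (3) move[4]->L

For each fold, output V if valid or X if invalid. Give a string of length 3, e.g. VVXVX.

Initial: LLLDRD -> [(0, 0), (-1, 0), (-2, 0), (-3, 0), (-3, -1), (-2, -1), (-2, -2)]
Fold 1: move[3]->L => LLLLRD INVALID (collision), skipped
Fold 2: move[4]->U => LLLDUD INVALID (collision), skipped
Fold 3: move[4]->L => LLLDLD VALID

Answer: XXV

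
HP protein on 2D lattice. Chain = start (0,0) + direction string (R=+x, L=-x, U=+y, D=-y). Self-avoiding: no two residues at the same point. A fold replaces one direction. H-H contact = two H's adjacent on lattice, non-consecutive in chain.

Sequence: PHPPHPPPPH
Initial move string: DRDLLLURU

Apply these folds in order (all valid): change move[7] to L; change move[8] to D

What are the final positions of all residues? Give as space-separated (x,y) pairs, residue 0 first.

Answer: (0,0) (0,-1) (1,-1) (1,-2) (0,-2) (-1,-2) (-2,-2) (-2,-1) (-3,-1) (-3,-2)

Derivation:
Initial moves: DRDLLLURU
Fold: move[7]->L => DRDLLLULU (positions: [(0, 0), (0, -1), (1, -1), (1, -2), (0, -2), (-1, -2), (-2, -2), (-2, -1), (-3, -1), (-3, 0)])
Fold: move[8]->D => DRDLLLULD (positions: [(0, 0), (0, -1), (1, -1), (1, -2), (0, -2), (-1, -2), (-2, -2), (-2, -1), (-3, -1), (-3, -2)])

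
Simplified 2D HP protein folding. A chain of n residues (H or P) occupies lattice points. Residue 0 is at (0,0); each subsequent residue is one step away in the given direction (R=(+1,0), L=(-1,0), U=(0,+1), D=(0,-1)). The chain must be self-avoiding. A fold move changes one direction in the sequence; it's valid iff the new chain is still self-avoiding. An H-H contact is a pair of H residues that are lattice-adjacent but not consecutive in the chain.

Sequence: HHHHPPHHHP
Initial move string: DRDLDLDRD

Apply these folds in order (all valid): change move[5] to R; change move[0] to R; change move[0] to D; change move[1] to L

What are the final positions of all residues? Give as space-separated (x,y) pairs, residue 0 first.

Answer: (0,0) (0,-1) (-1,-1) (-1,-2) (-2,-2) (-2,-3) (-1,-3) (-1,-4) (0,-4) (0,-5)

Derivation:
Initial moves: DRDLDLDRD
Fold: move[5]->R => DRDLDRDRD (positions: [(0, 0), (0, -1), (1, -1), (1, -2), (0, -2), (0, -3), (1, -3), (1, -4), (2, -4), (2, -5)])
Fold: move[0]->R => RRDLDRDRD (positions: [(0, 0), (1, 0), (2, 0), (2, -1), (1, -1), (1, -2), (2, -2), (2, -3), (3, -3), (3, -4)])
Fold: move[0]->D => DRDLDRDRD (positions: [(0, 0), (0, -1), (1, -1), (1, -2), (0, -2), (0, -3), (1, -3), (1, -4), (2, -4), (2, -5)])
Fold: move[1]->L => DLDLDRDRD (positions: [(0, 0), (0, -1), (-1, -1), (-1, -2), (-2, -2), (-2, -3), (-1, -3), (-1, -4), (0, -4), (0, -5)])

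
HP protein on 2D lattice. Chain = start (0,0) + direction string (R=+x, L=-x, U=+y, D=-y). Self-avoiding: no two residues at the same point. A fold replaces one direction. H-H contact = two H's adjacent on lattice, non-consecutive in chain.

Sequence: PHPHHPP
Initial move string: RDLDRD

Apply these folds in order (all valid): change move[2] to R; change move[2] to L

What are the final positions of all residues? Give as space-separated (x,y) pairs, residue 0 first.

Answer: (0,0) (1,0) (1,-1) (0,-1) (0,-2) (1,-2) (1,-3)

Derivation:
Initial moves: RDLDRD
Fold: move[2]->R => RDRDRD (positions: [(0, 0), (1, 0), (1, -1), (2, -1), (2, -2), (3, -2), (3, -3)])
Fold: move[2]->L => RDLDRD (positions: [(0, 0), (1, 0), (1, -1), (0, -1), (0, -2), (1, -2), (1, -3)])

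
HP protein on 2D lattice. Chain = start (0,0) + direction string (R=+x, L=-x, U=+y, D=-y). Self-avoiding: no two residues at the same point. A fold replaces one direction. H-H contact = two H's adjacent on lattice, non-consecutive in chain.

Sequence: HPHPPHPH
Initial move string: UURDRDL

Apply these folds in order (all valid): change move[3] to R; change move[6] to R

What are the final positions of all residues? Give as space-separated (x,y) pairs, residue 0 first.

Initial moves: UURDRDL
Fold: move[3]->R => UURRRDL (positions: [(0, 0), (0, 1), (0, 2), (1, 2), (2, 2), (3, 2), (3, 1), (2, 1)])
Fold: move[6]->R => UURRRDR (positions: [(0, 0), (0, 1), (0, 2), (1, 2), (2, 2), (3, 2), (3, 1), (4, 1)])

Answer: (0,0) (0,1) (0,2) (1,2) (2,2) (3,2) (3,1) (4,1)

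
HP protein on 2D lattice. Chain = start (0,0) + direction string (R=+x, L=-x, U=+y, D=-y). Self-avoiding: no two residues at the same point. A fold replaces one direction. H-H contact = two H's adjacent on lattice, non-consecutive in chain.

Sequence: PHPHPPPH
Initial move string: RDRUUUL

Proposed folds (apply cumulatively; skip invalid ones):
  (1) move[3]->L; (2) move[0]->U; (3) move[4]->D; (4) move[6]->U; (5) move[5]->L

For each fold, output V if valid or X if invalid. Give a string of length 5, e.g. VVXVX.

Answer: XXXVV

Derivation:
Initial: RDRUUUL -> [(0, 0), (1, 0), (1, -1), (2, -1), (2, 0), (2, 1), (2, 2), (1, 2)]
Fold 1: move[3]->L => RDRLUUL INVALID (collision), skipped
Fold 2: move[0]->U => UDRUUUL INVALID (collision), skipped
Fold 3: move[4]->D => RDRUDUL INVALID (collision), skipped
Fold 4: move[6]->U => RDRUUUU VALID
Fold 5: move[5]->L => RDRUULU VALID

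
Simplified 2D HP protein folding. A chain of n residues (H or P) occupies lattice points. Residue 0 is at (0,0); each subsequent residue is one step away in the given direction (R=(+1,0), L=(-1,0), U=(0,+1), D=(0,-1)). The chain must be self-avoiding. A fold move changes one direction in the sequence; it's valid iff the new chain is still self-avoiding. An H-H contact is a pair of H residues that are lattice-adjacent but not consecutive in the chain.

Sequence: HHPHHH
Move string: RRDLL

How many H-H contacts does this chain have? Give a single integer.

Positions: [(0, 0), (1, 0), (2, 0), (2, -1), (1, -1), (0, -1)]
H-H contact: residue 0 @(0,0) - residue 5 @(0, -1)
H-H contact: residue 1 @(1,0) - residue 4 @(1, -1)

Answer: 2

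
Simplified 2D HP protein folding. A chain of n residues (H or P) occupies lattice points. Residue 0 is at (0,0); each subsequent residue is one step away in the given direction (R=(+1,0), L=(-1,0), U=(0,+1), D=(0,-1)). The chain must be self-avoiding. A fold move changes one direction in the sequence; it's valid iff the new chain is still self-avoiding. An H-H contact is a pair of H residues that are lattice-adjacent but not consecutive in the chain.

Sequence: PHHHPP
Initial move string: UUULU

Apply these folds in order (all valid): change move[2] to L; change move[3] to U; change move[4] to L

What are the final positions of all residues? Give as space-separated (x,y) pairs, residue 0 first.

Initial moves: UUULU
Fold: move[2]->L => UULLU (positions: [(0, 0), (0, 1), (0, 2), (-1, 2), (-2, 2), (-2, 3)])
Fold: move[3]->U => UULUU (positions: [(0, 0), (0, 1), (0, 2), (-1, 2), (-1, 3), (-1, 4)])
Fold: move[4]->L => UULUL (positions: [(0, 0), (0, 1), (0, 2), (-1, 2), (-1, 3), (-2, 3)])

Answer: (0,0) (0,1) (0,2) (-1,2) (-1,3) (-2,3)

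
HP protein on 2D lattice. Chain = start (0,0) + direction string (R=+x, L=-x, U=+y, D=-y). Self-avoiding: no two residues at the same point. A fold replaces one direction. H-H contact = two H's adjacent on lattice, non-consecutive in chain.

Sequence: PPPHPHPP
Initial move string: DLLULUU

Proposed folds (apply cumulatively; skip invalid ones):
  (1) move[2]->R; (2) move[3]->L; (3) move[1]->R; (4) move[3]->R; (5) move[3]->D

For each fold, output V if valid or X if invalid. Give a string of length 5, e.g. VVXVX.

Answer: XVXXV

Derivation:
Initial: DLLULUU -> [(0, 0), (0, -1), (-1, -1), (-2, -1), (-2, 0), (-3, 0), (-3, 1), (-3, 2)]
Fold 1: move[2]->R => DLRULUU INVALID (collision), skipped
Fold 2: move[3]->L => DLLLLUU VALID
Fold 3: move[1]->R => DRLLLUU INVALID (collision), skipped
Fold 4: move[3]->R => DLLRLUU INVALID (collision), skipped
Fold 5: move[3]->D => DLLDLUU VALID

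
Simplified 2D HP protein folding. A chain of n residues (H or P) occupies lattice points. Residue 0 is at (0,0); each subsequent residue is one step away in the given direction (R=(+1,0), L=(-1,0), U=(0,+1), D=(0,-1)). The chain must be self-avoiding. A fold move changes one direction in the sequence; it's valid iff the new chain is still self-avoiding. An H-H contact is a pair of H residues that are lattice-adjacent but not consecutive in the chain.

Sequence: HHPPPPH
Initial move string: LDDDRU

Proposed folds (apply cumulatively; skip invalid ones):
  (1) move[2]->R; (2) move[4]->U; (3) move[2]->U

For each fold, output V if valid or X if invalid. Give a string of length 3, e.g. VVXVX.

Answer: VXX

Derivation:
Initial: LDDDRU -> [(0, 0), (-1, 0), (-1, -1), (-1, -2), (-1, -3), (0, -3), (0, -2)]
Fold 1: move[2]->R => LDRDRU VALID
Fold 2: move[4]->U => LDRDUU INVALID (collision), skipped
Fold 3: move[2]->U => LDUDRU INVALID (collision), skipped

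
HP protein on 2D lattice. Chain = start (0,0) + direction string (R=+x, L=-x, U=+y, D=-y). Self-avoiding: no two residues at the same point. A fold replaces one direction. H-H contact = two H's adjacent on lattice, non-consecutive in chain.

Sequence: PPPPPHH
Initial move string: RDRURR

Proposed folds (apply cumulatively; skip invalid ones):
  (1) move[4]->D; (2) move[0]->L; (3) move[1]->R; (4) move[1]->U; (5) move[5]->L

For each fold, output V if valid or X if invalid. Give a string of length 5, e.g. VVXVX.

Answer: XXVVX

Derivation:
Initial: RDRURR -> [(0, 0), (1, 0), (1, -1), (2, -1), (2, 0), (3, 0), (4, 0)]
Fold 1: move[4]->D => RDRUDR INVALID (collision), skipped
Fold 2: move[0]->L => LDRURR INVALID (collision), skipped
Fold 3: move[1]->R => RRRURR VALID
Fold 4: move[1]->U => RURURR VALID
Fold 5: move[5]->L => RURURL INVALID (collision), skipped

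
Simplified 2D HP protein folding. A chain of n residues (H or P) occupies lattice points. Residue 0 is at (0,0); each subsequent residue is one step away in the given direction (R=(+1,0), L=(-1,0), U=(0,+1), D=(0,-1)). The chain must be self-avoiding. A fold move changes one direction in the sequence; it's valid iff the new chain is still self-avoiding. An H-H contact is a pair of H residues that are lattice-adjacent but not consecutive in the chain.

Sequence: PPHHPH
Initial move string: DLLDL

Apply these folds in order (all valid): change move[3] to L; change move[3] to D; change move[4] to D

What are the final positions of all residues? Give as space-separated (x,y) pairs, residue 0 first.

Answer: (0,0) (0,-1) (-1,-1) (-2,-1) (-2,-2) (-2,-3)

Derivation:
Initial moves: DLLDL
Fold: move[3]->L => DLLLL (positions: [(0, 0), (0, -1), (-1, -1), (-2, -1), (-3, -1), (-4, -1)])
Fold: move[3]->D => DLLDL (positions: [(0, 0), (0, -1), (-1, -1), (-2, -1), (-2, -2), (-3, -2)])
Fold: move[4]->D => DLLDD (positions: [(0, 0), (0, -1), (-1, -1), (-2, -1), (-2, -2), (-2, -3)])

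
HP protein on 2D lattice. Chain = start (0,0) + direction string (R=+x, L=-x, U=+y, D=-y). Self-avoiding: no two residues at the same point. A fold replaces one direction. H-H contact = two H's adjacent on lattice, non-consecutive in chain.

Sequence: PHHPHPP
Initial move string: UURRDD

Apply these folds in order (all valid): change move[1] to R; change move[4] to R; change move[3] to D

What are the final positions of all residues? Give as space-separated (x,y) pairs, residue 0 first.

Answer: (0,0) (0,1) (1,1) (2,1) (2,0) (3,0) (3,-1)

Derivation:
Initial moves: UURRDD
Fold: move[1]->R => URRRDD (positions: [(0, 0), (0, 1), (1, 1), (2, 1), (3, 1), (3, 0), (3, -1)])
Fold: move[4]->R => URRRRD (positions: [(0, 0), (0, 1), (1, 1), (2, 1), (3, 1), (4, 1), (4, 0)])
Fold: move[3]->D => URRDRD (positions: [(0, 0), (0, 1), (1, 1), (2, 1), (2, 0), (3, 0), (3, -1)])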